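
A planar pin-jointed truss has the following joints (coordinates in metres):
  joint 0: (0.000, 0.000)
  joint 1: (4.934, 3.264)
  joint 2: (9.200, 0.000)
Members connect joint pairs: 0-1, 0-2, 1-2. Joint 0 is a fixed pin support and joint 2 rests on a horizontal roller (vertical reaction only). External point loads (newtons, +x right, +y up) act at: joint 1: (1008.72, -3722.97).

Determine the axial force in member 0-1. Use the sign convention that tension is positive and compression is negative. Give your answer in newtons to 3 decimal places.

-2480.278

N=3 nodes, M=3 members, R=3 reactions → 2N=6, M+R=6
member 0 (0-1): L=5.9159, (cx,cy)=(0.8340,0.5517)
member 1 (0-2): L=9.2000, (cx,cy)=(1.0000,0.0000)
member 2 (1-2): L=5.3714, (cx,cy)=(0.7942,-0.6077)
solve A·x = −loads:
  F[0-1] = -2480.2777 N (compression)
  F[0-2] = +3077.3247 N (tension)
  F[1-2] = -3874.7514 N (compression)
  Rx@0 = -1008.7200 N
  Ry@0 = +1368.4487 N
  Ry@2 = +2354.5213 N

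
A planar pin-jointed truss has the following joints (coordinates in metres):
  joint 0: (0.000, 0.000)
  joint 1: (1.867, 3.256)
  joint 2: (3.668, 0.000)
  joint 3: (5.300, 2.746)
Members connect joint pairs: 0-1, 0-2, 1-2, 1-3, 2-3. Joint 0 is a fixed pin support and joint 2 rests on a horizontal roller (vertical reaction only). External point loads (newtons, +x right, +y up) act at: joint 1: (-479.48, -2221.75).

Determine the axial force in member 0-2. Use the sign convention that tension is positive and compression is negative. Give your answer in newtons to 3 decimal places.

N=4 nodes, M=5 members, R=3 reactions → 2N=8, M+R=8
member 0 (0-1): L=3.7533, (cx,cy)=(0.4974,0.8675)
member 1 (0-2): L=3.6680, (cx,cy)=(1.0000,0.0000)
member 2 (1-2): L=3.7209, (cx,cy)=(0.4840,-0.8751)
member 3 (1-3): L=3.4707, (cx,cy)=(0.9891,-0.1469)
member 4 (2-3): L=3.1944, (cx,cy)=(0.5109,0.8596)
solve A·x = −loads:
  F[0-1] = -1748.1295 N (compression)
  F[0-2] = +390.0913 N (tension)
  F[1-2] = -805.9372 N (compression)
  F[1-3] = -0.0000 N (tension)
  F[2-3] = +0.0000 N (tension)
  Rx@0 = +479.4800 N
  Ry@0 = +1516.5100 N
  Ry@2 = +705.2400 N

390.091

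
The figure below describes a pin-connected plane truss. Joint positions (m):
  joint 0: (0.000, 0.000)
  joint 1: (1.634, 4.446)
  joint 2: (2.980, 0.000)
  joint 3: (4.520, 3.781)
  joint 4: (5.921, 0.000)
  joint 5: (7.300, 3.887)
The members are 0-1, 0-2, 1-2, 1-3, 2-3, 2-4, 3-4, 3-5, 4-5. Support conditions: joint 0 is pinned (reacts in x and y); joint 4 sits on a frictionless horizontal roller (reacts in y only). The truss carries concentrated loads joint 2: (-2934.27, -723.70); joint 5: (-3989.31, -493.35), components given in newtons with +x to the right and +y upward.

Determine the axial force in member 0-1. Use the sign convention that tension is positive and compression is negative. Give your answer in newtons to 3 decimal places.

N=6 nodes, M=9 members, R=3 reactions → 2N=12, M+R=12
member 0 (0-1): L=4.7368, (cx,cy)=(0.3450,0.9386)
member 1 (0-2): L=2.9800, (cx,cy)=(1.0000,0.0000)
member 2 (1-2): L=4.6453, (cx,cy)=(0.2898,-0.9571)
member 3 (1-3): L=2.9616, (cx,cy)=(0.9745,-0.2245)
member 4 (2-3): L=4.0826, (cx,cy)=(0.3772,0.9261)
member 5 (2-4): L=2.9410, (cx,cy)=(1.0000,0.0000)
member 6 (3-4): L=4.0322, (cx,cy)=(0.3475,-0.9377)
member 7 (3-5): L=2.7820, (cx,cy)=(0.9993,0.0381)
member 8 (4-5): L=4.1244, (cx,cy)=(0.3344,0.9424)
solve A·x = −loads:
  F[0-1] = -3050.7185 N (compression)
  F[0-2] = -5871.1989 N (compression)
  F[1-2] = +3488.5203 N (tension)
  F[1-3] = -2117.2665 N (compression)
  F[2-3] = -2823.7635 N (compression)
  F[2-4] = -860.9522 N (compression)
  F[3-4] = +2124.6976 N (tension)
  F[3-5] = -3869.3972 N (compression)
  F[4-5] = -367.0432 N (compression)
  Rx@0 = +6923.5800 N
  Ry@0 = +2863.4555 N
  Ry@4 = -1646.4055 N

-3050.718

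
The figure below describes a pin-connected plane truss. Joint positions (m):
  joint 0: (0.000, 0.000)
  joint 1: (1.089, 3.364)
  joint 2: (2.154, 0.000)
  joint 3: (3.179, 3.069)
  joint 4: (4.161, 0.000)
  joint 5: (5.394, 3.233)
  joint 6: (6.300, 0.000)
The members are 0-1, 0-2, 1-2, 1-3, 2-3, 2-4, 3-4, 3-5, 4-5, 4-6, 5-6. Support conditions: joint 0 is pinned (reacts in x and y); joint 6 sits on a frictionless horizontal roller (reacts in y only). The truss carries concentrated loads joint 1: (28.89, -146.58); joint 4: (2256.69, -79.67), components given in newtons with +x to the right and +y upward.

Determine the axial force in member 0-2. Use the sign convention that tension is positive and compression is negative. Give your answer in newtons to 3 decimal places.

2328.592

N=7 nodes, M=11 members, R=3 reactions → 2N=14, M+R=14
member 0 (0-1): L=3.5359, (cx,cy)=(0.3080,0.9514)
member 1 (0-2): L=2.1540, (cx,cy)=(1.0000,0.0000)
member 2 (1-2): L=3.5286, (cx,cy)=(0.3018,-0.9534)
member 3 (1-3): L=2.1107, (cx,cy)=(0.9902,-0.1398)
member 4 (2-3): L=3.2356, (cx,cy)=(0.3168,0.9485)
member 5 (2-4): L=2.0070, (cx,cy)=(1.0000,0.0000)
member 6 (3-4): L=3.2223, (cx,cy)=(0.3048,-0.9524)
member 7 (3-5): L=2.2211, (cx,cy)=(0.9973,0.0738)
member 8 (4-5): L=3.4601, (cx,cy)=(0.3563,0.9344)
member 9 (4-6): L=2.1390, (cx,cy)=(1.0000,0.0000)
member 10 (5-6): L=3.3575, (cx,cy)=(0.2698,-0.9629)
solve A·x = −loads:
  F[0-1] = -139.6546 N (compression)
  F[0-2] = +2328.5917 N (tension)
  F[1-2] = -3.9144 N (compression)
  F[1-3] = -71.4212 N (compression)
  F[2-3] = +3.9345 N (tension)
  F[2-4] = +2326.1638 N (tension)
  F[3-4] = -19.3414 N (compression)
  F[3-5] = -63.7535 N (compression)
  F[4-5] = +104.9830 N (tension)
  F[4-6] = +26.1694 N (tension)
  F[5-6] = -96.9814 N (compression)
  Rx@0 = -2285.5800 N
  Ry@0 = +132.8661 N
  Ry@6 = +93.3839 N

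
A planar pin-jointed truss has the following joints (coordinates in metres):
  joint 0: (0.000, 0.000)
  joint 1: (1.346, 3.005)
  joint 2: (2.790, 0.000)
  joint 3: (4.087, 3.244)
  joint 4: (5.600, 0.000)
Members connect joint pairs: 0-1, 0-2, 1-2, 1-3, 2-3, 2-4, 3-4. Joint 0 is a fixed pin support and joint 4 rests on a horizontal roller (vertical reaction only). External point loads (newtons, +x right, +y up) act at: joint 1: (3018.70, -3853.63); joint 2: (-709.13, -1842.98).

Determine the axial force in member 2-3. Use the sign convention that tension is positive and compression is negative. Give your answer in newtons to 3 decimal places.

4022.902

N=5 nodes, M=7 members, R=3 reactions → 2N=10, M+R=10
member 0 (0-1): L=3.2927, (cx,cy)=(0.4088,0.9126)
member 1 (0-2): L=2.7900, (cx,cy)=(1.0000,0.0000)
member 2 (1-2): L=3.3339, (cx,cy)=(0.4331,-0.9013)
member 3 (1-3): L=2.7514, (cx,cy)=(0.9962,0.0869)
member 4 (2-3): L=3.4937, (cx,cy)=(0.3712,0.9285)
member 5 (2-4): L=2.8100, (cx,cy)=(1.0000,0.0000)
member 6 (3-4): L=3.5795, (cx,cy)=(0.4227,-0.9063)
solve A·x = −loads:
  F[0-1] = -2446.0147 N (compression)
  F[0-2] = +3309.4655 N (tension)
  F[1-2] = -2099.5831 N (compression)
  F[1-3] = -3121.0189 N (compression)
  F[2-3] = +4022.9024 N (tension)
  F[2-4] = +1615.7490 N (tension)
  F[3-4] = -3822.5693 N (compression)
  Rx@0 = -2309.5700 N
  Ry@0 = +2232.3076 N
  Ry@4 = +3464.3024 N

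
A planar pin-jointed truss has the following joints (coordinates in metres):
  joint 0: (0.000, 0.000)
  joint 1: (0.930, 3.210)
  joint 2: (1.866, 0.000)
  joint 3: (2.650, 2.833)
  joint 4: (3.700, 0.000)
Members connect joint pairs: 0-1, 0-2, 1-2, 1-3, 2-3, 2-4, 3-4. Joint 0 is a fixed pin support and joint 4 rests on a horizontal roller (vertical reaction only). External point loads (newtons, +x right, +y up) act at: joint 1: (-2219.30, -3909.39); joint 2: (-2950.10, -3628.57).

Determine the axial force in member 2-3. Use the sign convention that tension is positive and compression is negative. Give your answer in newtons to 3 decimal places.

N=5 nodes, M=7 members, R=3 reactions → 2N=10, M+R=10
member 0 (0-1): L=3.3420, (cx,cy)=(0.2783,0.9605)
member 1 (0-2): L=1.8660, (cx,cy)=(1.0000,0.0000)
member 2 (1-2): L=3.3437, (cx,cy)=(0.2799,-0.9600)
member 3 (1-3): L=1.7608, (cx,cy)=(0.9768,-0.2141)
member 4 (2-3): L=2.9395, (cx,cy)=(0.2667,0.9638)
member 5 (2-4): L=1.8340, (cx,cy)=(1.0000,0.0000)
member 6 (3-4): L=3.0213, (cx,cy)=(0.3475,-0.9377)
solve A·x = −loads:
  F[0-1] = -6924.2459 N (compression)
  F[0-2] = -3242.5483 N (compression)
  F[1-2] = +2979.1537 N (tension)
  F[1-3] = -554.3646 N (compression)
  F[2-3] = +797.4080 N (tension)
  F[2-4] = +328.8297 N (tension)
  F[3-4] = -946.1910 N (compression)
  Rx@0 = +5169.4000 N
  Ry@0 = +6650.7461 N
  Ry@4 = +887.2139 N

797.408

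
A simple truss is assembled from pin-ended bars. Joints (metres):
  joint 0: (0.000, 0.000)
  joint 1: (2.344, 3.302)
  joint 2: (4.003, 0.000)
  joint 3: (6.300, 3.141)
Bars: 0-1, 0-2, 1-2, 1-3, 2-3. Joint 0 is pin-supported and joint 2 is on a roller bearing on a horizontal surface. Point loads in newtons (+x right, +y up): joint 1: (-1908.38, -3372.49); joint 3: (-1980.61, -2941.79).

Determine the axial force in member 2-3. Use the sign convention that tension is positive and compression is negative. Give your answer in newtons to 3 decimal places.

-3636.131

N=4 nodes, M=5 members, R=3 reactions → 2N=8, M+R=8
member 0 (0-1): L=4.0494, (cx,cy)=(0.5789,0.8154)
member 1 (0-2): L=4.0030, (cx,cy)=(1.0000,0.0000)
member 2 (1-2): L=3.6953, (cx,cy)=(0.4489,-0.8936)
member 3 (1-3): L=3.9593, (cx,cy)=(0.9992,-0.0407)
member 4 (2-3): L=3.8913, (cx,cy)=(0.5903,0.8072)
solve A·x = −loads:
  F[0-1] = -3480.2789 N (compression)
  F[0-2] = -1874.4203 N (compression)
  F[1-2] = -605.7862 N (compression)
  F[1-3] = +165.9120 N (tension)
  F[2-3] = -3636.1308 N (compression)
  Rx@0 = +3888.9900 N
  Ry@0 = +2837.9306 N
  Ry@2 = +3476.3494 N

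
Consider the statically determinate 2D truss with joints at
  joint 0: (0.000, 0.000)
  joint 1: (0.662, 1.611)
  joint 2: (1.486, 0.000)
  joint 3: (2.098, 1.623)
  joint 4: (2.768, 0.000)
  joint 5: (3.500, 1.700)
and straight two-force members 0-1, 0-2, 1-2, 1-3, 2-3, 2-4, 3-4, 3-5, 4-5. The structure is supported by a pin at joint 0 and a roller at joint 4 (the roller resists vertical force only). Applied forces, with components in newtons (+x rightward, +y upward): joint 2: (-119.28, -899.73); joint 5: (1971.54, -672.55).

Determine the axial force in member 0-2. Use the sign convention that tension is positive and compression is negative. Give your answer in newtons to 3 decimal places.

1452.845

N=6 nodes, M=9 members, R=3 reactions → 2N=12, M+R=12
member 0 (0-1): L=1.7417, (cx,cy)=(0.3801,0.9250)
member 1 (0-2): L=1.4860, (cx,cy)=(1.0000,0.0000)
member 2 (1-2): L=1.8095, (cx,cy)=(0.4554,-0.8903)
member 3 (1-3): L=1.4361, (cx,cy)=(1.0000,0.0084)
member 4 (2-3): L=1.7346, (cx,cy)=(0.3528,0.9357)
member 5 (2-4): L=1.2820, (cx,cy)=(1.0000,0.0000)
member 6 (3-4): L=1.7559, (cx,cy)=(0.3816,-0.9243)
member 7 (3-5): L=1.4041, (cx,cy)=(0.9985,0.0548)
member 8 (4-5): L=1.8509, (cx,cy)=(0.3955,0.9185)
solve A·x = −loads:
  F[0-1] = +1050.8562 N (tension)
  F[0-2] = +1452.8448 N (tension)
  F[1-2] = -1083.3766 N (compression)
  F[1-3] = +892.7879 N (tension)
  F[2-3] = +1992.3956 N (tension)
  F[2-4] = +375.8089 N (tension)
  F[3-4] = -1887.3318 N (compression)
  F[3-5] = +2319.3900 N (tension)
  F[4-5] = -870.7309 N (compression)
  Rx@0 = -1852.2600 N
  Ry@0 = -971.9909 N
  Ry@4 = +2544.2709 N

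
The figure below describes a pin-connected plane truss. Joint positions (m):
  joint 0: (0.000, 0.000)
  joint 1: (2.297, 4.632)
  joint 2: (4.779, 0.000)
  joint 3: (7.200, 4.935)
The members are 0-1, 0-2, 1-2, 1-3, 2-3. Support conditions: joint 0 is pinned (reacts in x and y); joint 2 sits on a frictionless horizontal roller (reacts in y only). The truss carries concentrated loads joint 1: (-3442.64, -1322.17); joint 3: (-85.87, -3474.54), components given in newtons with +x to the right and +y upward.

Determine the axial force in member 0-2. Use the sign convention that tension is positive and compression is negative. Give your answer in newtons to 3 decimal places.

N=4 nodes, M=5 members, R=3 reactions → 2N=8, M+R=8
member 0 (0-1): L=5.1703, (cx,cy)=(0.4443,0.8959)
member 1 (0-2): L=4.7790, (cx,cy)=(1.0000,0.0000)
member 2 (1-2): L=5.2551, (cx,cy)=(0.4723,-0.8814)
member 3 (1-3): L=4.9124, (cx,cy)=(0.9981,0.0617)
member 4 (2-3): L=5.4969, (cx,cy)=(0.4404,0.8978)
solve A·x = −loads:
  F[0-1] = -2625.2300 N (compression)
  F[0-2] = -2362.1957 N (compression)
  F[1-2] = +1285.3048 N (tension)
  F[1-3] = +1672.4532 N (tension)
  F[2-3] = -3985.0272 N (compression)
  Rx@0 = +3528.5100 N
  Ry@0 = +2351.9233 N
  Ry@2 = +2444.7867 N

-2362.196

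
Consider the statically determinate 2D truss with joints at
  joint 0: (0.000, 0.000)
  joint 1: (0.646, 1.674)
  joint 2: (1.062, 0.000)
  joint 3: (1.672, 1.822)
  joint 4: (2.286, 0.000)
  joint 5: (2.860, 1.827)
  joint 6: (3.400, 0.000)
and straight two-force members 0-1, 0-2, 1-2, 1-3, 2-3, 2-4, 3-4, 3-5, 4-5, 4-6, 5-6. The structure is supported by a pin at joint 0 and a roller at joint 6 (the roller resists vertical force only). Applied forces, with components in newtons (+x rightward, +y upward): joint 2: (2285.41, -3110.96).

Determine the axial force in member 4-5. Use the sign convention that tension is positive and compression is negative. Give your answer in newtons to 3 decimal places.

1021.164

N=7 nodes, M=11 members, R=3 reactions → 2N=14, M+R=14
member 0 (0-1): L=1.7943, (cx,cy)=(0.3600,0.9329)
member 1 (0-2): L=1.0620, (cx,cy)=(1.0000,0.0000)
member 2 (1-2): L=1.7249, (cx,cy)=(0.2412,-0.9705)
member 3 (1-3): L=1.0366, (cx,cy)=(0.9898,0.1428)
member 4 (2-3): L=1.9214, (cx,cy)=(0.3175,0.9483)
member 5 (2-4): L=1.2240, (cx,cy)=(1.0000,0.0000)
member 6 (3-4): L=1.9227, (cx,cy)=(0.3193,-0.9476)
member 7 (3-5): L=1.1880, (cx,cy)=(1.0000,0.0042)
member 8 (4-5): L=1.9150, (cx,cy)=(0.2997,0.9540)
member 9 (4-6): L=1.1140, (cx,cy)=(1.0000,0.0000)
member 10 (5-6): L=1.9051, (cx,cy)=(0.2834,-0.9590)
solve A·x = −loads:
  F[0-1] = -2293.0049 N (compression)
  F[0-2] = +3110.9480 N (tension)
  F[1-2] = +2009.5658 N (tension)
  F[1-3] = -1323.7486 N (compression)
  F[2-3] = +1224.0355 N (tension)
  F[2-4] = +921.5850 N (tension)
  F[3-4] = -1028.0450 N (compression)
  F[3-5] = -593.2874 N (compression)
  F[4-5] = +1021.1639 N (tension)
  F[4-6] = +287.2071 N (tension)
  F[5-6] = -1013.2733 N (compression)
  Rx@0 = -2285.4100 N
  Ry@0 = +2139.2425 N
  Ry@6 = +971.7175 N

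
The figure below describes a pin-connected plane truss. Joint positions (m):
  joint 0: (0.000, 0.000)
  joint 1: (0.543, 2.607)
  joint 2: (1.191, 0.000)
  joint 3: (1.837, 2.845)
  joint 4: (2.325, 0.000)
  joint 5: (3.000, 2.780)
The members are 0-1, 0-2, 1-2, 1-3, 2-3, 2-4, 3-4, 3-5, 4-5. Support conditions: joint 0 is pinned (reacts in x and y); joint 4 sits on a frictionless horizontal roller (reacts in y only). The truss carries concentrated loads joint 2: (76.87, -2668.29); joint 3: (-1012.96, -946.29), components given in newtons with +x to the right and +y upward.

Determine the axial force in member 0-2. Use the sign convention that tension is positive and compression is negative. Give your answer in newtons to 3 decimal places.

N=6 nodes, M=9 members, R=3 reactions → 2N=12, M+R=12
member 0 (0-1): L=2.6629, (cx,cy)=(0.2039,0.9790)
member 1 (0-2): L=1.1910, (cx,cy)=(1.0000,0.0000)
member 2 (1-2): L=2.6863, (cx,cy)=(0.2412,-0.9705)
member 3 (1-3): L=1.3157, (cx,cy)=(0.9835,0.1809)
member 4 (2-3): L=2.9174, (cx,cy)=(0.2214,0.9752)
member 5 (2-4): L=1.1340, (cx,cy)=(1.0000,0.0000)
member 6 (3-4): L=2.8865, (cx,cy)=(0.1691,-0.9856)
member 7 (3-5): L=1.1648, (cx,cy)=(0.9984,-0.0558)
member 8 (4-5): L=2.8608, (cx,cy)=(0.2360,0.9718)
solve A·x = −loads:
  F[0-1] = -2798.3648 N (compression)
  F[0-2] = -365.4775 N (compression)
  F[1-2] = +2596.1020 N (tension)
  F[1-3] = -1216.9238 N (compression)
  F[2-3] = +152.6398 N (tension)
  F[2-4] = +150.0895 N (tension)
  F[3-4] = -887.7885 N (compression)
  F[3-5] = -0.0000 N (compression)
  F[4-5] = +0.0000 N (tension)
  Rx@0 = +936.0900 N
  Ry@0 = +2739.5706 N
  Ry@4 = +875.0094 N

-365.477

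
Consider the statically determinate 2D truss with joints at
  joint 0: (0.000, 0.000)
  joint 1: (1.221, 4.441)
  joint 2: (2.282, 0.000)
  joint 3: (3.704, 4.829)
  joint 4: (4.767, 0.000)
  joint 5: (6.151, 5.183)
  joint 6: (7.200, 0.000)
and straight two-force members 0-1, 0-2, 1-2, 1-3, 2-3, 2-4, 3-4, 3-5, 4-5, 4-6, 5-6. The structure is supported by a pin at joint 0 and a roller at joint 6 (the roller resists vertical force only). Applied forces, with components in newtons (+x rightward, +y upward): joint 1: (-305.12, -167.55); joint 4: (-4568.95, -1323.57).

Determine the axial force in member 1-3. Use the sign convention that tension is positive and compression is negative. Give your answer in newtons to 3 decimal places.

N=7 nodes, M=11 members, R=3 reactions → 2N=14, M+R=14
member 0 (0-1): L=4.6058, (cx,cy)=(0.2651,0.9642)
member 1 (0-2): L=2.2820, (cx,cy)=(1.0000,0.0000)
member 2 (1-2): L=4.5660, (cx,cy)=(0.2324,-0.9726)
member 3 (1-3): L=2.5131, (cx,cy)=(0.9880,0.1544)
member 4 (2-3): L=5.0340, (cx,cy)=(0.2825,0.9593)
member 5 (2-4): L=2.4850, (cx,cy)=(1.0000,0.0000)
member 6 (3-4): L=4.9446, (cx,cy)=(0.2150,-0.9766)
member 7 (3-5): L=2.4725, (cx,cy)=(0.9897,0.1432)
member 8 (4-5): L=5.3646, (cx,cy)=(0.2580,0.9661)
member 9 (4-6): L=2.4330, (cx,cy)=(1.0000,0.0000)
member 10 (5-6): L=5.2881, (cx,cy)=(0.1984,-0.9801)
solve A·x = −loads:
  F[0-1] = -803.3352 N (compression)
  F[0-2] = -4661.1051 N (compression)
  F[1-2] = +615.9374 N (tension)
  F[1-3] = -51.5892 N (compression)
  F[2-3] = -624.5116 N (compression)
  F[2-4] = -4341.5684 N (compression)
  F[3-4] = +569.7500 N (tension)
  F[3-5] = -353.5094 N (compression)
  F[4-5] = +794.0208 N (tension)
  F[4-6] = +145.0198 N (tension)
  F[5-6] = -731.0558 N (compression)
  Rx@0 = +4874.0700 N
  Ry@0 = +774.5924 N
  Ry@6 = +716.5276 N

-51.589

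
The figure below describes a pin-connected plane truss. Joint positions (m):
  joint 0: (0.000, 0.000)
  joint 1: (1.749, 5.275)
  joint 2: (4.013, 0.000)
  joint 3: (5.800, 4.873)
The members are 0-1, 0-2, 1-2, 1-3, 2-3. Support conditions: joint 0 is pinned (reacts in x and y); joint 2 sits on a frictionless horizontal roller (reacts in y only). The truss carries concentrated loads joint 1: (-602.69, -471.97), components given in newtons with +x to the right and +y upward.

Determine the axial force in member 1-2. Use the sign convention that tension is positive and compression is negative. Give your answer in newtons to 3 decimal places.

638.261

N=4 nodes, M=5 members, R=3 reactions → 2N=8, M+R=8
member 0 (0-1): L=5.5574, (cx,cy)=(0.3147,0.9492)
member 1 (0-2): L=4.0130, (cx,cy)=(1.0000,0.0000)
member 2 (1-2): L=5.7403, (cx,cy)=(0.3944,-0.9189)
member 3 (1-3): L=4.0709, (cx,cy)=(0.9951,-0.0987)
member 4 (2-3): L=5.1903, (cx,cy)=(0.3443,0.9389)
solve A·x = −loads:
  F[0-1] = -1115.1581 N (compression)
  F[0-2] = -251.7321 N (compression)
  F[1-2] = +638.2613 N (tension)
  F[1-3] = -0.0000 N (tension)
  F[2-3] = +0.0000 N (tension)
  Rx@0 = +602.6900 N
  Ry@0 = +1058.4924 N
  Ry@2 = -586.5224 N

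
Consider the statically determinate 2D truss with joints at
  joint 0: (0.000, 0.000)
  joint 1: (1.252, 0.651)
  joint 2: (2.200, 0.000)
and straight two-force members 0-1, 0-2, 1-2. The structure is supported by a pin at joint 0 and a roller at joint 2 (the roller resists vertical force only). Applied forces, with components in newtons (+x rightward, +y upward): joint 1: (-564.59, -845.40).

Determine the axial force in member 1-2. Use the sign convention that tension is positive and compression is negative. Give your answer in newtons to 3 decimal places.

-554.761

N=3 nodes, M=3 members, R=3 reactions → 2N=6, M+R=6
member 0 (0-1): L=1.4111, (cx,cy)=(0.8872,0.4613)
member 1 (0-2): L=2.2000, (cx,cy)=(1.0000,0.0000)
member 2 (1-2): L=1.1500, (cx,cy)=(0.8243,-0.5661)
solve A·x = −loads:
  F[0-1] = -1151.7945 N (compression)
  F[0-2] = +457.3148 N (tension)
  F[1-2] = -554.7606 N (compression)
  Rx@0 = +564.5900 N
  Ry@0 = +531.3579 N
  Ry@2 = +314.0421 N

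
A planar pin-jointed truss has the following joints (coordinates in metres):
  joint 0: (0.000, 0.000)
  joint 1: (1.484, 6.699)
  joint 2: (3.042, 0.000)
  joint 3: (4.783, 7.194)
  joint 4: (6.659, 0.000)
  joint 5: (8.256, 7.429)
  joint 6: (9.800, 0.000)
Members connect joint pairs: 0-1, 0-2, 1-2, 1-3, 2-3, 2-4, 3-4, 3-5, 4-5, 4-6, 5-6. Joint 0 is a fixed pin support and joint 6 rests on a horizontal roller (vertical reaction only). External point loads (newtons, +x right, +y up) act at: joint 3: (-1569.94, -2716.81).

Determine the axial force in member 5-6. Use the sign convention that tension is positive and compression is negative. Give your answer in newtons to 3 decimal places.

N=7 nodes, M=11 members, R=3 reactions → 2N=14, M+R=14
member 0 (0-1): L=6.8614, (cx,cy)=(0.2163,0.9763)
member 1 (0-2): L=3.0420, (cx,cy)=(1.0000,0.0000)
member 2 (1-2): L=6.8778, (cx,cy)=(0.2265,-0.9740)
member 3 (1-3): L=3.3359, (cx,cy)=(0.9889,0.1484)
member 4 (2-3): L=7.4017, (cx,cy)=(0.2352,0.9719)
member 5 (2-4): L=3.6170, (cx,cy)=(1.0000,0.0000)
member 6 (3-4): L=7.4346, (cx,cy)=(0.2523,-0.9676)
member 7 (3-5): L=3.4809, (cx,cy)=(0.9977,0.0675)
member 8 (4-5): L=7.5987, (cx,cy)=(0.2102,0.9777)
member 9 (4-6): L=3.1410, (cx,cy)=(1.0000,0.0000)
member 10 (5-6): L=7.5878, (cx,cy)=(0.2035,-0.9791)
solve A·x = −loads:
  F[0-1] = -2604.9617 N (compression)
  F[0-2] = -1006.5329 N (compression)
  F[1-2] = +2439.2676 N (tension)
  F[1-3] = -1128.4577 N (compression)
  F[2-3] = -2444.4431 N (compression)
  F[2-4] = +121.0004 N (tension)
  F[3-4] = -184.5134 N (compression)
  F[3-5] = -74.6116 N (compression)
  F[4-5] = +182.6213 N (tension)
  F[4-6] = +36.0604 N (tension)
  F[5-6] = -177.2132 N (compression)
  Rx@0 = +1569.9400 N
  Ry@0 = +2543.3045 N
  Ry@6 = +173.5055 N

-177.213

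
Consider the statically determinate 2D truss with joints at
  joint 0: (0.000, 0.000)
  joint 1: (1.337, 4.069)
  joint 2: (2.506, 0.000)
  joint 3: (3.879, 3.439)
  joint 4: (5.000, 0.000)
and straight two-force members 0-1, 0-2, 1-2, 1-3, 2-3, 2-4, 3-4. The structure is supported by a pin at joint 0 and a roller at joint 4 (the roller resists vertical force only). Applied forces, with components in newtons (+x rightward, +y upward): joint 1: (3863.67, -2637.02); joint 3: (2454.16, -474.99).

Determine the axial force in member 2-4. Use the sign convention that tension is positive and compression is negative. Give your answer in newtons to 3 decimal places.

N=5 nodes, M=7 members, R=3 reactions → 2N=10, M+R=10
member 0 (0-1): L=4.2830, (cx,cy)=(0.3122,0.9500)
member 1 (0-2): L=2.5060, (cx,cy)=(1.0000,0.0000)
member 2 (1-2): L=4.2336, (cx,cy)=(0.2761,-0.9611)
member 3 (1-3): L=2.6189, (cx,cy)=(0.9706,-0.2406)
member 4 (2-3): L=3.7030, (cx,cy)=(0.3708,0.9287)
member 5 (2-4): L=2.4940, (cx,cy)=(1.0000,0.0000)
member 6 (3-4): L=3.6171, (cx,cy)=(0.3099,-0.9508)
solve A·x = −loads:
  F[0-1] = +2940.8080 N (tension)
  F[0-2] = +5399.8205 N (tension)
  F[1-2] = -5265.9273 N (compression)
  F[1-3] = -1536.7347 N (compression)
  F[2-3] = +5449.6567 N (tension)
  F[2-4] = +1925.1153 N (tension)
  F[3-4] = -6211.7049 N (compression)
  Rx@0 = -6317.8300 N
  Ry@0 = -2793.8523 N
  Ry@4 = +5905.8623 N

1925.115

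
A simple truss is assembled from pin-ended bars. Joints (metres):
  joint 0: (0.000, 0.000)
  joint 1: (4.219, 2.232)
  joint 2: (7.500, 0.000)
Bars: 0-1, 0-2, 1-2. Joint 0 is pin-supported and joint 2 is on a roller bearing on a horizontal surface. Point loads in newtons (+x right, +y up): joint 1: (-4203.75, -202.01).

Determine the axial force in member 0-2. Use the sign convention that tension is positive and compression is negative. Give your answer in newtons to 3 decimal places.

-1671.956

N=3 nodes, M=3 members, R=3 reactions → 2N=6, M+R=6
member 0 (0-1): L=4.7730, (cx,cy)=(0.8839,0.4676)
member 1 (0-2): L=7.5000, (cx,cy)=(1.0000,0.0000)
member 2 (1-2): L=3.9682, (cx,cy)=(0.8268,-0.5625)
solve A·x = −loads:
  F[0-1] = -2864.2623 N (compression)
  F[0-2] = -1671.9556 N (compression)
  F[1-2] = +2022.1551 N (tension)
  Rx@0 = +4203.7500 N
  Ry@0 = +1339.4086 N
  Ry@2 = -1137.3986 N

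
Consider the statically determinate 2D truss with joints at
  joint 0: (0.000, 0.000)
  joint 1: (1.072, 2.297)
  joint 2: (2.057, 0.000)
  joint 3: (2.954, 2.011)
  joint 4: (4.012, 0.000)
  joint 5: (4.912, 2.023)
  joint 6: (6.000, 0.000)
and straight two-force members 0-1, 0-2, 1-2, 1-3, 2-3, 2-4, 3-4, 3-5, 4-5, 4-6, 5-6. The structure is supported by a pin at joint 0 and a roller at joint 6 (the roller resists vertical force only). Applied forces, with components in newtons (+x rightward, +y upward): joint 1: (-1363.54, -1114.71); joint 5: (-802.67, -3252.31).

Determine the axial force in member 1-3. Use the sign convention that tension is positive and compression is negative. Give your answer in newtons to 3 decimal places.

N=7 nodes, M=11 members, R=3 reactions → 2N=14, M+R=14
member 0 (0-1): L=2.5348, (cx,cy)=(0.4229,0.9062)
member 1 (0-2): L=2.0570, (cx,cy)=(1.0000,0.0000)
member 2 (1-2): L=2.4993, (cx,cy)=(0.3941,-0.9191)
member 3 (1-3): L=1.9036, (cx,cy)=(0.9886,-0.1502)
member 4 (2-3): L=2.2020, (cx,cy)=(0.4074,0.9133)
member 5 (2-4): L=1.9550, (cx,cy)=(1.0000,0.0000)
member 6 (3-4): L=2.2723, (cx,cy)=(0.4656,-0.8850)
member 7 (3-5): L=1.9580, (cx,cy)=(1.0000,0.0061)
member 8 (4-5): L=2.2142, (cx,cy)=(0.4065,0.9137)
member 9 (4-6): L=1.9880, (cx,cy)=(1.0000,0.0000)
member 10 (5-6): L=2.2970, (cx,cy)=(0.4737,-0.8807)
solve A·x = −loads:
  F[0-1] = -2535.8763 N (compression)
  F[0-2] = -1093.7700 N (compression)
  F[1-2] = +1325.6920 N (tension)
  F[1-3] = -234.0281 N (compression)
  F[2-3] = -1334.1034 N (compression)
  F[2-4] = -27.8378 N (compression)
  F[3-4] = +1327.3488 N (tension)
  F[3-5] = -1392.8737 N (compression)
  F[4-5] = -1285.7007 N (compression)
  F[4-6] = +1112.7810 N (tension)
  F[5-6] = -2349.3322 N (compression)
  Rx@0 = +2166.2100 N
  Ry@0 = +2297.9428 N
  Ry@6 = +2069.0772 N

-234.028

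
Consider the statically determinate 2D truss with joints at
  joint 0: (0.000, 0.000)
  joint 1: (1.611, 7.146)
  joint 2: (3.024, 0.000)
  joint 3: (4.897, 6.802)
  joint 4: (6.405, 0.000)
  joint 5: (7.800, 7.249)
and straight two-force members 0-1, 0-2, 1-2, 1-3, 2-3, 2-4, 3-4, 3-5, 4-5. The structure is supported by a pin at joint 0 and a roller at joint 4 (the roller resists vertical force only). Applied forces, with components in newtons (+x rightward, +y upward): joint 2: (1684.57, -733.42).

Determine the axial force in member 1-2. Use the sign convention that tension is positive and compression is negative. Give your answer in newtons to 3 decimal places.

N=6 nodes, M=9 members, R=3 reactions → 2N=12, M+R=12
member 0 (0-1): L=7.3253, (cx,cy)=(0.2199,0.9755)
member 1 (0-2): L=3.0240, (cx,cy)=(1.0000,0.0000)
member 2 (1-2): L=7.2844, (cx,cy)=(0.1940,-0.9810)
member 3 (1-3): L=3.3040, (cx,cy)=(0.9946,-0.1041)
member 4 (2-3): L=7.0552, (cx,cy)=(0.2655,0.9641)
member 5 (2-4): L=3.3810, (cx,cy)=(1.0000,0.0000)
member 6 (3-4): L=6.9672, (cx,cy)=(0.2164,-0.9763)
member 7 (3-5): L=2.9372, (cx,cy)=(0.9884,0.1522)
member 8 (4-5): L=7.3820, (cx,cy)=(0.1890,0.9820)
solve A·x = −loads:
  F[0-1] = -396.8658 N (compression)
  F[0-2] = +1771.8493 N (tension)
  F[1-2] = +412.4980 N (tension)
  F[1-3] = -168.2088 N (compression)
  F[2-3] = +340.9929 N (tension)
  F[2-4] = +76.7680 N (tension)
  F[3-4] = -354.6781 N (compression)
  F[3-5] = +0.0000 N (tension)
  F[4-5] = -0.0000 N (compression)
  Rx@0 = -1684.5700 N
  Ry@0 = +387.1496 N
  Ry@4 = +346.2704 N

412.498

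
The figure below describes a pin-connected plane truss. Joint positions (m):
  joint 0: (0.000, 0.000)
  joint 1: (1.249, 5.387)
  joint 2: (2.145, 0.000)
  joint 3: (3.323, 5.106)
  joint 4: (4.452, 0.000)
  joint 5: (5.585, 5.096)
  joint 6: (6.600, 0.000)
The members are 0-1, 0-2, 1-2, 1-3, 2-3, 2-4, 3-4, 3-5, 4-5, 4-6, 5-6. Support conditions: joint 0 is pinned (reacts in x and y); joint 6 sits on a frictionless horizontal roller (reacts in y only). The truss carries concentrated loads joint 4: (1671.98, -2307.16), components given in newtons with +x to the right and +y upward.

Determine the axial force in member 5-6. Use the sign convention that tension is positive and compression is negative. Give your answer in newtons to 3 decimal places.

-1586.854

N=7 nodes, M=11 members, R=3 reactions → 2N=14, M+R=14
member 0 (0-1): L=5.5299, (cx,cy)=(0.2259,0.9742)
member 1 (0-2): L=2.1450, (cx,cy)=(1.0000,0.0000)
member 2 (1-2): L=5.4610, (cx,cy)=(0.1641,-0.9864)
member 3 (1-3): L=2.0929, (cx,cy)=(0.9909,-0.1343)
member 4 (2-3): L=5.2401, (cx,cy)=(0.2248,0.9744)
member 5 (2-4): L=2.3070, (cx,cy)=(1.0000,0.0000)
member 6 (3-4): L=5.2293, (cx,cy)=(0.2159,-0.9764)
member 7 (3-5): L=2.2620, (cx,cy)=(1.0000,-0.0044)
member 8 (4-5): L=5.2204, (cx,cy)=(0.2170,0.9762)
member 9 (4-6): L=2.1480, (cx,cy)=(1.0000,0.0000)
member 10 (5-6): L=5.1961, (cx,cy)=(0.1953,-0.9807)
solve A·x = −loads:
  F[0-1] = -770.7938 N (compression)
  F[0-2] = +1846.0739 N (tension)
  F[1-2] = +803.2029 N (tension)
  F[1-3] = -308.6719 N (compression)
  F[2-3] = -813.1309 N (compression)
  F[2-4] = +2160.6521 N (tension)
  F[3-4] = +771.9792 N (tension)
  F[3-5] = -655.3471 N (compression)
  F[4-5] = +1591.3169 N (tension)
  F[4-6] = +309.9742 N (tension)
  F[5-6] = -1586.8537 N (compression)
  Rx@0 = -1671.9800 N
  Ry@0 = +750.8757 N
  Ry@6 = +1556.2843 N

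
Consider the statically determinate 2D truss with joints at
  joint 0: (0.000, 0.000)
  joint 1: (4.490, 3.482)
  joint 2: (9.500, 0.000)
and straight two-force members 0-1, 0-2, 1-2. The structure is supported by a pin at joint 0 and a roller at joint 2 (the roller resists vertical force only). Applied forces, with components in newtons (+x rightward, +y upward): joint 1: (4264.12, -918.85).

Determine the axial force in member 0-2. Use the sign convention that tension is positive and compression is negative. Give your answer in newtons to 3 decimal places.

2873.613

N=3 nodes, M=3 members, R=3 reactions → 2N=6, M+R=6
member 0 (0-1): L=5.6819, (cx,cy)=(0.7902,0.6128)
member 1 (0-2): L=9.5000, (cx,cy)=(1.0000,0.0000)
member 2 (1-2): L=6.1012, (cx,cy)=(0.8212,-0.5707)
solve A·x = −loads:
  F[0-1] = +1759.6381 N (tension)
  F[0-2] = +2873.6130 N (tension)
  F[1-2] = -3499.4883 N (compression)
  Rx@0 = -4264.1200 N
  Ry@0 = -1078.3397 N
  Ry@2 = +1997.1897 N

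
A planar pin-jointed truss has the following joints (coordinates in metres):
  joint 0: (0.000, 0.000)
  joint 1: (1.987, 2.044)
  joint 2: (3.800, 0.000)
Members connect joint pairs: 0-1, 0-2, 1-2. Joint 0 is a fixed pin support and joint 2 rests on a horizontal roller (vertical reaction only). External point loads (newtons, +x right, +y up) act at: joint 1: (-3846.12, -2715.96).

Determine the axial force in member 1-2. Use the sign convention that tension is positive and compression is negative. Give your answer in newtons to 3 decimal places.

N=3 nodes, M=3 members, R=3 reactions → 2N=6, M+R=6
member 0 (0-1): L=2.8506, (cx,cy)=(0.6970,0.7170)
member 1 (0-2): L=3.8000, (cx,cy)=(1.0000,0.0000)
member 2 (1-2): L=2.7322, (cx,cy)=(0.6636,-0.7481)
solve A·x = −loads:
  F[0-1] = -4692.3955 N (compression)
  F[0-2] = -575.3406 N (compression)
  F[1-2] = +867.0404 N (tension)
  Rx@0 = +3846.1200 N
  Ry@0 = +3364.6065 N
  Ry@2 = -648.6465 N

867.040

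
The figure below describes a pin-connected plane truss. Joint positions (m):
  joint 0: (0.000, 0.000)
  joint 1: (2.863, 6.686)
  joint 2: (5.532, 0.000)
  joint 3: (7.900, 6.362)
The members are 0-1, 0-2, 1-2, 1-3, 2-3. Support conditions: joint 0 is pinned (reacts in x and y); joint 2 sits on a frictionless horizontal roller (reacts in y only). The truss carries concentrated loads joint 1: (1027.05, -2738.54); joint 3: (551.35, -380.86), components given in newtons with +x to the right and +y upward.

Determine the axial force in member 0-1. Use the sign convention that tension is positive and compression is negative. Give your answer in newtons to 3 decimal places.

780.130

N=4 nodes, M=5 members, R=3 reactions → 2N=8, M+R=8
member 0 (0-1): L=7.2732, (cx,cy)=(0.3936,0.9193)
member 1 (0-2): L=5.5320, (cx,cy)=(1.0000,0.0000)
member 2 (1-2): L=7.1990, (cx,cy)=(0.3707,-0.9287)
member 3 (1-3): L=5.0474, (cx,cy)=(0.9979,-0.0642)
member 4 (2-3): L=6.7884, (cx,cy)=(0.3488,0.9372)
solve A·x = −loads:
  F[0-1] = +780.1303 N (tension)
  F[0-2] = +1271.3117 N (tension)
  F[1-2] = -3767.7355 N (compression)
  F[1-3] = +678.3024 N (tension)
  F[2-3] = -359.9273 N (compression)
  Rx@0 = -1578.4000 N
  Ry@0 = -717.1472 N
  Ry@2 = +3836.5472 N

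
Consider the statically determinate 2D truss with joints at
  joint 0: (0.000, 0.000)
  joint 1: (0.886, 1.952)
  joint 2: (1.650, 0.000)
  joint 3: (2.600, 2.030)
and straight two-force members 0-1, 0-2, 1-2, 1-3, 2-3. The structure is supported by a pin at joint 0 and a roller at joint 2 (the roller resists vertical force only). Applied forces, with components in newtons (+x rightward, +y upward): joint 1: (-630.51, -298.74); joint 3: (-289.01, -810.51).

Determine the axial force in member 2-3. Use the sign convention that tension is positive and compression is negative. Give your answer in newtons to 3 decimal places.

N=4 nodes, M=5 members, R=3 reactions → 2N=8, M+R=8
member 0 (0-1): L=2.1437, (cx,cy)=(0.4133,0.9106)
member 1 (0-2): L=1.6500, (cx,cy)=(1.0000,0.0000)
member 2 (1-2): L=2.0962, (cx,cy)=(0.3645,-0.9312)
member 3 (1-3): L=1.7158, (cx,cy)=(0.9990,0.0455)
member 4 (2-3): L=2.2413, (cx,cy)=(0.4239,0.9057)
solve A·x = −loads:
  F[0-1] = -849.0657 N (compression)
  F[0-2] = -568.5920 N (compression)
  F[1-2] = +513.9622 N (tension)
  F[1-3] = +92.3530 N (tension)
  F[2-3] = -899.5080 N (compression)
  Rx@0 = +919.5200 N
  Ry@0 = +773.1507 N
  Ry@2 = +336.0993 N

-899.508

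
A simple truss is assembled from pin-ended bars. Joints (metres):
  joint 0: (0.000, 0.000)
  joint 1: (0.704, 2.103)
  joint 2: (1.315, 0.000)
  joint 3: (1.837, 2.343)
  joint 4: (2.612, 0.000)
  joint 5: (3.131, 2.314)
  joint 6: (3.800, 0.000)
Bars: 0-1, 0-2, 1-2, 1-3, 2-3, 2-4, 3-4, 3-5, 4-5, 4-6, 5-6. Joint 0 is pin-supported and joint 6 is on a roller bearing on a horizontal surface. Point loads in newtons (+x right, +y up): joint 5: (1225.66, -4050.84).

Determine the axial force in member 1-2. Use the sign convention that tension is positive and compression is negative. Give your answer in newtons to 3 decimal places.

N=7 nodes, M=11 members, R=3 reactions → 2N=14, M+R=14
member 0 (0-1): L=2.2177, (cx,cy)=(0.3174,0.9483)
member 1 (0-2): L=1.3150, (cx,cy)=(1.0000,0.0000)
member 2 (1-2): L=2.1900, (cx,cy)=(0.2790,-0.9603)
member 3 (1-3): L=1.1581, (cx,cy)=(0.9783,0.2072)
member 4 (2-3): L=2.4004, (cx,cy)=(0.2175,0.9761)
member 5 (2-4): L=1.2970, (cx,cy)=(1.0000,0.0000)
member 6 (3-4): L=2.4678, (cx,cy)=(0.3140,-0.9494)
member 7 (3-5): L=1.2943, (cx,cy)=(0.9997,-0.0224)
member 8 (4-5): L=2.3715, (cx,cy)=(0.2188,0.9758)
member 9 (4-6): L=1.1880, (cx,cy)=(1.0000,0.0000)
member 10 (5-6): L=2.4088, (cx,cy)=(0.2777,-0.9607)
solve A·x = −loads:
  F[0-1] = +35.0123 N (tension)
  F[0-2] = +1214.5455 N (tension)
  F[1-2] = -30.2603 N (compression)
  F[1-3] = +19.9911 N (tension)
  F[2-3] = +29.7711 N (tension)
  F[2-4] = +1199.6289 N (tension)
  F[3-4] = -35.8508 N (compression)
  F[3-5] = +37.2990 N (tension)
  F[4-5] = +34.8827 N (tension)
  F[4-6] = +1180.7363 N (tension)
  F[5-6] = -4251.2977 N (compression)
  Rx@0 = -1225.6600 N
  Ry@0 = -33.2014 N
  Ry@6 = +4084.0414 N

-30.260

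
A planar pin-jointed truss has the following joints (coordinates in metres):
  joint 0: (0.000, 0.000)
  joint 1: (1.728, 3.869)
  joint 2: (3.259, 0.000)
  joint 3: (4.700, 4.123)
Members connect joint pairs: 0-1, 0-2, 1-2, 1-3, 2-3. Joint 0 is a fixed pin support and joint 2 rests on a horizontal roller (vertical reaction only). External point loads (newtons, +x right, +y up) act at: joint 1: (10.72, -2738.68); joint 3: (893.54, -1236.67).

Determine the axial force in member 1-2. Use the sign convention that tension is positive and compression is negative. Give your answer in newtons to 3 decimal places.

N=4 nodes, M=5 members, R=3 reactions → 2N=8, M+R=8
member 0 (0-1): L=4.2374, (cx,cy)=(0.4078,0.9131)
member 1 (0-2): L=3.2590, (cx,cy)=(1.0000,0.0000)
member 2 (1-2): L=4.1609, (cx,cy)=(0.3679,-0.9298)
member 3 (1-3): L=2.9828, (cx,cy)=(0.9964,0.0852)
member 4 (2-3): L=4.3676, (cx,cy)=(0.3299,0.9440)
solve A·x = −loads:
  F[0-1] = +441.8003 N (tension)
  F[0-2] = +724.0930 N (tension)
  F[1-2] = -3253.5290 N (compression)
  F[1-3] = +1371.5611 N (tension)
  F[2-3] = -1433.7470 N (compression)
  Rx@0 = -904.2600 N
  Ry@0 = -403.3947 N
  Ry@2 = +4378.7447 N

-3253.529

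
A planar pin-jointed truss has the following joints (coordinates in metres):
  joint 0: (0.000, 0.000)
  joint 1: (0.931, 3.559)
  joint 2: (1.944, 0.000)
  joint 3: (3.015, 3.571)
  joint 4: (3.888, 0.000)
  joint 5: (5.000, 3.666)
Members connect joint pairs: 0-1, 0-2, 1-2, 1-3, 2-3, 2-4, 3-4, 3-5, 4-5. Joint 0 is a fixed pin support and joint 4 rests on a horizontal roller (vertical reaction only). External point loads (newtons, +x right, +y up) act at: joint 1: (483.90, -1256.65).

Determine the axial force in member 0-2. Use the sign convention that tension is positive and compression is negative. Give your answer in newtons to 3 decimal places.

N=6 nodes, M=9 members, R=3 reactions → 2N=12, M+R=12
member 0 (0-1): L=3.6788, (cx,cy)=(0.2531,0.9674)
member 1 (0-2): L=1.9440, (cx,cy)=(1.0000,0.0000)
member 2 (1-2): L=3.7004, (cx,cy)=(0.2738,-0.9618)
member 3 (1-3): L=2.0840, (cx,cy)=(1.0000,0.0058)
member 4 (2-3): L=3.7281, (cx,cy)=(0.2873,0.9578)
member 5 (2-4): L=1.9440, (cx,cy)=(1.0000,0.0000)
member 6 (3-4): L=3.6762, (cx,cy)=(0.2375,-0.9714)
member 7 (3-5): L=1.9873, (cx,cy)=(0.9989,0.0478)
member 8 (4-5): L=3.8309, (cx,cy)=(0.2903,0.9569)
solve A·x = −loads:
  F[0-1] = -530.0411 N (compression)
  F[0-2] = +618.0400 N (tension)
  F[1-2] = -775.8372 N (compression)
  F[1-3] = -405.6556 N (compression)
  F[2-3] = +779.0369 N (tension)
  F[2-4] = +181.8518 N (tension)
  F[3-4] = -765.7695 N (compression)
  F[3-5] = -0.0000 N (compression)
  F[4-5] = +0.0000 N (tension)
  Rx@0 = -483.9000 N
  Ry@0 = +512.7865 N
  Ry@4 = +743.8635 N

618.040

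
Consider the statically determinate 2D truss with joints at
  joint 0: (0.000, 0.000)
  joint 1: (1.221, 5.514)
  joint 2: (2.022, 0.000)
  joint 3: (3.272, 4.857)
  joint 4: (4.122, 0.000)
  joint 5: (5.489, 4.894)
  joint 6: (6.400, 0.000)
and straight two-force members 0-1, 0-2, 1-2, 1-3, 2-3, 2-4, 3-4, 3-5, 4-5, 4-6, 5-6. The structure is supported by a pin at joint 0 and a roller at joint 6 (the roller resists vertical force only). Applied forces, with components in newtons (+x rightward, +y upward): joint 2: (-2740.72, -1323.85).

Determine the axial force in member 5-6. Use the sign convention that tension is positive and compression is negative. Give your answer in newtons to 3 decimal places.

N=7 nodes, M=11 members, R=3 reactions → 2N=14, M+R=14
member 0 (0-1): L=5.6476, (cx,cy)=(0.2162,0.9763)
member 1 (0-2): L=2.0220, (cx,cy)=(1.0000,0.0000)
member 2 (1-2): L=5.5719, (cx,cy)=(0.1438,-0.9896)
member 3 (1-3): L=2.1537, (cx,cy)=(0.9523,-0.3051)
member 4 (2-3): L=5.0153, (cx,cy)=(0.2492,0.9684)
member 5 (2-4): L=2.1000, (cx,cy)=(1.0000,0.0000)
member 6 (3-4): L=4.9308, (cx,cy)=(0.1724,-0.9850)
member 7 (3-5): L=2.2173, (cx,cy)=(0.9999,0.0167)
member 8 (4-5): L=5.0813, (cx,cy)=(0.2690,0.9631)
member 9 (4-6): L=2.2780, (cx,cy)=(1.0000,0.0000)
member 10 (5-6): L=4.9781, (cx,cy)=(0.1830,-0.9831)
solve A·x = −loads:
  F[0-1] = -927.5330 N (compression)
  F[0-2] = -2540.1881 N (compression)
  F[1-2] = +1027.8413 N (tension)
  F[1-3] = -365.7252 N (compression)
  F[2-3] = +316.6787 N (tension)
  F[2-4] = +269.3634 N (tension)
  F[3-4] = -427.9244 N (compression)
  F[3-5] = -195.6228 N (compression)
  F[4-5] = +437.6529 N (tension)
  F[4-6] = +77.8564 N (tension)
  F[5-6] = -425.4385 N (compression)
  Rx@0 = +2740.7200 N
  Ry@0 = +905.5961 N
  Ry@6 = +418.2539 N

-425.438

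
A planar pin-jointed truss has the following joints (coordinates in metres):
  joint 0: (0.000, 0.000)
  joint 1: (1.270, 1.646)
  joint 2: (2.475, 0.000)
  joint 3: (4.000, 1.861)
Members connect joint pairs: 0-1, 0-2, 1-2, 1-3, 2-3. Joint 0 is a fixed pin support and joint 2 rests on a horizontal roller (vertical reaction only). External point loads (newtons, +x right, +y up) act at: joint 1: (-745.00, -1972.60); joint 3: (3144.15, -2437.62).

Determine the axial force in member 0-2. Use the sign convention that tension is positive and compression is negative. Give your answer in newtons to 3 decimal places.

N=4 nodes, M=5 members, R=3 reactions → 2N=8, M+R=8
member 0 (0-1): L=2.0790, (cx,cy)=(0.6109,0.7917)
member 1 (0-2): L=2.4750, (cx,cy)=(1.0000,0.0000)
member 2 (1-2): L=2.0399, (cx,cy)=(0.5907,-0.8069)
member 3 (1-3): L=2.7385, (cx,cy)=(0.9969,0.0785)
member 4 (2-3): L=2.4060, (cx,cy)=(0.6338,0.7735)
solve A·x = −loads:
  F[0-1] = +3044.2924 N (tension)
  F[0-2] = +539.4759 N (tension)
  F[1-2] = -4895.3397 N (compression)
  F[1-3] = +5513.3928 N (tension)
  F[2-3] = -3711.1508 N (compression)
  Rx@0 = -2399.1500 N
  Ry@0 = -2410.2548 N
  Ry@2 = +6820.4748 N

539.476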